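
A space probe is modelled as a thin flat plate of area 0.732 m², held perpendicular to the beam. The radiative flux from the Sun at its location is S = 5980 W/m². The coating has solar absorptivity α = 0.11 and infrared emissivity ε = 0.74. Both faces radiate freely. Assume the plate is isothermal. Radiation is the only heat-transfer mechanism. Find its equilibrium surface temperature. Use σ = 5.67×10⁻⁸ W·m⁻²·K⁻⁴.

T ≈ 298 K

At equilibrium, absorbed power = emitted power.
Absorbing cross-section = A = 0.7320 m²; emitting surface = 2A = 1.464 m² (ratio 2).
αS·A_cross = εσ·A_surf·T⁴  ⇒  T⁴ = αS/(ε·2σ).
T⁴ = 0.110·5980/(0.74·2·5.67×10⁻⁸) = 7.839×10⁹ K⁴.
T = (7.839×10⁹)^(1/4).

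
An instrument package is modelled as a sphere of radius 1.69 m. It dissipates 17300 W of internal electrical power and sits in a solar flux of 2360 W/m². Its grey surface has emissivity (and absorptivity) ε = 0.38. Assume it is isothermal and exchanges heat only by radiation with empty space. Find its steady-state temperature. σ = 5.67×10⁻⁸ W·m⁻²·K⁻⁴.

At steady state, absorbed solar power + internal power = radiated power.
Absorbed: α·S·A_cross = 0.38·2360·8.973 = 8047 W (cross-section πr²).
Total input = 8047 + 17300 = 25350 W.
Radiated: εσ·A_surf·T⁴ with A_surf = 4πr² = 35.89 m².
T⁴ = 25350/(0.38·5.67×10⁻⁸·35.89) = 3.278×10¹⁰ K⁴.

T ≈ 425 K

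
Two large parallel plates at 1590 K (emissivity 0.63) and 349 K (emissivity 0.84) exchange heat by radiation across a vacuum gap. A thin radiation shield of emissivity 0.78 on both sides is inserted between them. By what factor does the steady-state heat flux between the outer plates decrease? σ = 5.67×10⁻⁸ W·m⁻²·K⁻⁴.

Without shield: q₀ = σΔ(T⁴)/(1/ε₁+1/ε₂−1) with denominator 1.778.
With shield the two gaps are in series; the resistances add: (1/ε₁+1/ε_s−1)+(1/ε_s+1/ε₂−1) = 1.869+1.473 = 3.342.
Heat-flux ratio q₀/q = 3.342/1.778.

factor ≈ 1.88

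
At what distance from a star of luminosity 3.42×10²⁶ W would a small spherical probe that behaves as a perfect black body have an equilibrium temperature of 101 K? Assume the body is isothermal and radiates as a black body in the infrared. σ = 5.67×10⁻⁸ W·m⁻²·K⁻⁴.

d ≈ 1.07×10¹² m

For an isothermal black-emitting sphere, (1−a)S·πr² = σ·4πr²·T⁴ ⇒ S = 4σT⁴/(1−a).
S = 4·5.67×10⁻⁸·(101)⁴/1.00 = 23.60 W/m².
Flux falls as S = L/(4πd²), so d = √(L/(4πS)) = √(3.42×10²⁶/(4π·23.60)).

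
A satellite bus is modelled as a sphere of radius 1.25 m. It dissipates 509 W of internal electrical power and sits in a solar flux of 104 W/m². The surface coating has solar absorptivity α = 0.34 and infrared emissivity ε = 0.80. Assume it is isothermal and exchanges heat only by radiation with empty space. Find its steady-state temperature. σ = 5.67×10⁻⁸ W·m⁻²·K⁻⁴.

At steady state, absorbed solar power + internal power = radiated power.
Absorbed: α·S·A_cross = 0.34·104·4.909 = 173.6 W (cross-section πr²).
Total input = 173.6 + 509 = 682.6 W.
Radiated: εσ·A_surf·T⁴ with A_surf = 4πr² = 19.63 m².
T⁴ = 682.6/(0.80·5.67×10⁻⁸·19.63) = 7.664×10⁸ K⁴.

T ≈ 166 K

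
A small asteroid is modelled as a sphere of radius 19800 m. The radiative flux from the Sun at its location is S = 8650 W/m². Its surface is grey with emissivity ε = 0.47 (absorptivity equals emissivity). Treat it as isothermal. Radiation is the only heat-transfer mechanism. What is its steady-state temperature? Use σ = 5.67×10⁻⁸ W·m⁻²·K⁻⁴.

T ≈ 442 K

At equilibrium, absorbed power = emitted power.
Absorbing cross-section = πr² = 1.232×10⁹ m²; emitting surface = 4πr² = 4.927×10⁹ m² (ratio 4).
εS·A_cross = εσ·A_surf·T⁴  ⇒  T⁴ = S/(4σ)   (ε cancels).
T⁴ = 8650/(4·5.67×10⁻⁸) = 3.814×10¹⁰ K⁴.
T = (3.814×10¹⁰)^(1/4).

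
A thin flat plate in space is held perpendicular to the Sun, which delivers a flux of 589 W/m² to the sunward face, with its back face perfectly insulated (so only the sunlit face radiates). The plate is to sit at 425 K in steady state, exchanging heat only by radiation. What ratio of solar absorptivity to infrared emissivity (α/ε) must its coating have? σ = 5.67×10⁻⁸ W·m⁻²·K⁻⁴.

α/ε ≈ 3.14

Balance: αS·A = εσ·1A·T⁴ ⇒ α/ε = σT⁴/S.
α/ε = 5.67×10⁻⁸·(425)⁴/589 = 5.67×10⁻⁸·3.263×10¹⁰/589.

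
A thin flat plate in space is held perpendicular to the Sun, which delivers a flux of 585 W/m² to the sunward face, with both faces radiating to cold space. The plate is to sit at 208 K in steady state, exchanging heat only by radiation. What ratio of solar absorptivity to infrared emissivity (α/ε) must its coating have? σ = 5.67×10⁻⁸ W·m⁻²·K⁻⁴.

α/ε ≈ 0.363

Balance: αS·A = εσ·2A·T⁴ ⇒ α/ε = 2σT⁴/S.
α/ε = 2·5.67×10⁻⁸·(208)⁴/585 = 2·5.67×10⁻⁸·1.872×10⁹/585.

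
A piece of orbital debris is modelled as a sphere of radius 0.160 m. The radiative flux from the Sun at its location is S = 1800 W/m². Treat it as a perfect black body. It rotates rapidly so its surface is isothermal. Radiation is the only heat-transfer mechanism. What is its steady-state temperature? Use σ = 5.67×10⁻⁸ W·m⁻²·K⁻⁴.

At equilibrium, absorbed power = emitted power.
Absorbing cross-section = πr² = 0.08042 m²; emitting surface = 4πr² = 0.3217 m² (ratio 4).
S·A_cross = εσ·A_surf·T⁴  ⇒  T⁴ = S/(4σ).
T⁴ = 1.00·1800/(4·5.67×10⁻⁸) = 7.937×10⁹ K⁴.
T = (7.937×10⁹)^(1/4).

T ≈ 298 K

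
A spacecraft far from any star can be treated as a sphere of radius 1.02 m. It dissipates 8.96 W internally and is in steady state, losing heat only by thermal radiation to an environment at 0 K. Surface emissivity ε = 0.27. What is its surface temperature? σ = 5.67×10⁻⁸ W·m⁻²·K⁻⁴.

Steady state: internal power = radiated power, P = εσA T⁴.
Radiating area A = 4πr² = 13.07 m².
T⁴ = P/(εσA) = 8.96/(0.27·5.67×10⁻⁸·13.07) = 4.477×10⁷ K⁴.
T = (4.477×10⁷)^(1/4).

T ≈ 81.8 K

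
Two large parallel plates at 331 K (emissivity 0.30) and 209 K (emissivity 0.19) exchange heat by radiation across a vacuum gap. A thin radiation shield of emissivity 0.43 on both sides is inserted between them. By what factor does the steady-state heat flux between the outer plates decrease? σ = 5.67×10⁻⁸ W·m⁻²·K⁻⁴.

factor ≈ 1.48

Without shield: q₀ = σΔ(T⁴)/(1/ε₁+1/ε₂−1) with denominator 7.596.
With shield the two gaps are in series; the resistances add: (1/ε₁+1/ε_s−1)+(1/ε_s+1/ε₂−1) = 4.659+6.589 = 11.25.
Heat-flux ratio q₀/q = 11.25/7.596.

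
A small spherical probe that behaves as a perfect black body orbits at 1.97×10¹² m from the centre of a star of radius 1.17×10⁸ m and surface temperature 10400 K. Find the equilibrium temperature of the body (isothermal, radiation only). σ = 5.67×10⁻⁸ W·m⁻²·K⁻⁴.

The star's surface emits σT_*⁴; at distance d the flux is S = σT_*⁴(R_*/d)².
S = 5.67×10⁻⁸·(10400)⁴·(1.17×10⁸/1.97×10¹²)² = 2.340 W/m².
For an isothermal sphere T⁴ = (1−a)S/(4σ) = 1.032×10⁷ K⁴.

T ≈ 56.7 K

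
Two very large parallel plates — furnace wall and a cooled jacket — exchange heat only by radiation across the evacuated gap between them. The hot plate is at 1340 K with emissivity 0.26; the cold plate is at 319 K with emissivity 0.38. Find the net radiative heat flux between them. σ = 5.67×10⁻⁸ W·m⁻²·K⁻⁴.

q ≈ 33300 W/m²

For two infinite grey parallel plates, q = σ(T₁⁴ − T₂⁴)/(1/ε₁ + 1/ε₂ − 1).
T₁⁴ − T₂⁴ = 3.224×10¹² − 1.036×10¹⁰ = 3.214×10¹² K⁴.
1/ε₁ + 1/ε₂ − 1 = 3.846 + 2.632 − 1 = 5.478.
q = 5.67×10⁻⁸ × 3.214×10¹² / 5.478.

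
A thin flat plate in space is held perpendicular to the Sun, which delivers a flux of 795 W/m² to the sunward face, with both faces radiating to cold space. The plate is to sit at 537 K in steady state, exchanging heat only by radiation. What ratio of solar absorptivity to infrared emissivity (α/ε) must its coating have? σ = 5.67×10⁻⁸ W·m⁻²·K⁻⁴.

α/ε ≈ 11.9

Balance: αS·A = εσ·2A·T⁴ ⇒ α/ε = 2σT⁴/S.
α/ε = 2·5.67×10⁻⁸·(537)⁴/795 = 2·5.67×10⁻⁸·8.316×10¹⁰/795.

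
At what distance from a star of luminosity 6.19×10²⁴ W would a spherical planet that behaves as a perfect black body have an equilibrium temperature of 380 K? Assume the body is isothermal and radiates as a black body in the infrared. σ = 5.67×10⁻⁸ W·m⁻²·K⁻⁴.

d ≈ 1.02×10¹⁰ m

For an isothermal black-emitting sphere, (1−a)S·πr² = σ·4πr²·T⁴ ⇒ S = 4σT⁴/(1−a).
S = 4·5.67×10⁻⁸·(380)⁴/1.00 = 4729 W/m².
Flux falls as S = L/(4πd²), so d = √(L/(4πS)) = √(6.19×10²⁴/(4π·4729)).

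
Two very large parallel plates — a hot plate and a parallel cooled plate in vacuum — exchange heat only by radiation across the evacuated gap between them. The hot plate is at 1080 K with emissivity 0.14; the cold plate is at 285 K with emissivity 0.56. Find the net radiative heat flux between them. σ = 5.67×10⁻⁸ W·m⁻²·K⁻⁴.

For two infinite grey parallel plates, q = σ(T₁⁴ − T₂⁴)/(1/ε₁ + 1/ε₂ − 1).
T₁⁴ − T₂⁴ = 1.360×10¹² − 6.598×10⁹ = 1.354×10¹² K⁴.
1/ε₁ + 1/ε₂ − 1 = 7.143 + 1.786 − 1 = 7.929.
q = 5.67×10⁻⁸ × 1.354×10¹² / 7.929.

q ≈ 9680 W/m²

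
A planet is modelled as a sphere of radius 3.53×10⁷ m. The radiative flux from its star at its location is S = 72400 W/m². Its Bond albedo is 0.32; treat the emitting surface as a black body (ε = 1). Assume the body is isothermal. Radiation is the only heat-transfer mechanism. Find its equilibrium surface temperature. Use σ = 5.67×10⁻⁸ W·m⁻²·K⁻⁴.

At equilibrium, absorbed power = emitted power.
Absorbing cross-section = πr² = 3.915×10¹⁵ m²; emitting surface = 4πr² = 1.566×10¹⁶ m² (ratio 4).
(1−a)S·A_cross = εσ·A_surf·T⁴  ⇒  T⁴ = (1−a)S/(4σ).
T⁴ = 0.680·72400/(4·5.67×10⁻⁸) = 2.171×10¹¹ K⁴.
T = (2.171×10¹¹)^(1/4).

T ≈ 683 K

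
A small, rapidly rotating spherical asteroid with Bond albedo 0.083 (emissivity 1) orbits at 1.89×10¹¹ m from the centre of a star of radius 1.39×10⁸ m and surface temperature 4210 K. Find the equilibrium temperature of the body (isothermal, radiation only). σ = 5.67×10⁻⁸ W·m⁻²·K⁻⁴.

T ≈ 79.0 K

The star's surface emits σT_*⁴; at distance d the flux is S = σT_*⁴(R_*/d)².
S = 5.67×10⁻⁸·(4210)⁴·(1.39×10⁸/1.89×10¹¹)² = 9.634 W/m².
For an isothermal sphere T⁴ = (1−a)S/(4σ) = 3.895×10⁷ K⁴.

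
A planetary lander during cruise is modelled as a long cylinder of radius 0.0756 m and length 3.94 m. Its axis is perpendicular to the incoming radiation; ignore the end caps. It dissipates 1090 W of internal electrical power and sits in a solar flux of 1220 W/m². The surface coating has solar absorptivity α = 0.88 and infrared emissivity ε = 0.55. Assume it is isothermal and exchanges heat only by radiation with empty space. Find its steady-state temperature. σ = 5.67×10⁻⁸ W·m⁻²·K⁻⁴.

T ≈ 415 K

At steady state, absorbed solar power + internal power = radiated power.
Absorbed: α·S·A_cross = 0.88·1220·0.5957 = 639.6 W (cross-section 2rL).
Total input = 639.6 + 1090 = 1730 W.
Radiated: εσ·A_surf·T⁴ with A_surf = 2πrL = 1.872 m².
T⁴ = 1730/(0.55·5.67×10⁻⁸·1.872) = 2.963×10¹⁰ K⁴.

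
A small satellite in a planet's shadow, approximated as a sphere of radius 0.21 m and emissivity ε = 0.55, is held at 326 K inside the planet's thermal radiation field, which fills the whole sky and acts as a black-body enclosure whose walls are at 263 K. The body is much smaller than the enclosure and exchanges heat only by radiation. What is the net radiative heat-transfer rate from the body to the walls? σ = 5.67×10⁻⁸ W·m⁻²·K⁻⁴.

For a small grey body in a large enclosure: P_net = εσA(T_body⁴ − T_wall⁴).
A = 4πr² = 0.5542 m²; T_body⁴ − T_wall⁴ = 1.129×10¹⁰ − 4.784×10⁹ = 6.510×10⁹ K⁴.
|P_net| = 0.55·5.67×10⁻⁸·0.5542·6.510×10⁹.

P_net ≈ 113 W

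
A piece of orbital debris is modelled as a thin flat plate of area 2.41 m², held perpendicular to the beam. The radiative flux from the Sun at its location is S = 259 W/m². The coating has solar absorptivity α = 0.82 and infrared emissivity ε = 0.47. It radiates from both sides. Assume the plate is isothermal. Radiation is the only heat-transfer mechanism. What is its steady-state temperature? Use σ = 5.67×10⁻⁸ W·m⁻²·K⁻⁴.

T ≈ 251 K

At equilibrium, absorbed power = emitted power.
Absorbing cross-section = A = 2.410 m²; emitting surface = 2A = 4.820 m² (ratio 2).
αS·A_cross = εσ·A_surf·T⁴  ⇒  T⁴ = αS/(ε·2σ).
T⁴ = 0.820·259/(0.47·2·5.67×10⁻⁸) = 3.985×10⁹ K⁴.
T = (3.985×10⁹)^(1/4).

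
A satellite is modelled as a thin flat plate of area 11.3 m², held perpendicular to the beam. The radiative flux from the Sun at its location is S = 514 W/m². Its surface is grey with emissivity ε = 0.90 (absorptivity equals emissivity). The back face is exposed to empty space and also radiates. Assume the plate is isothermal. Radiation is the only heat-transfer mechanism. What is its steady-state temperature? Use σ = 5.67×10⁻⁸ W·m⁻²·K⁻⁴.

At equilibrium, absorbed power = emitted power.
Absorbing cross-section = A = 11.30 m²; emitting surface = 2A = 22.60 m² (ratio 2).
εS·A_cross = εσ·A_surf·T⁴  ⇒  T⁴ = S/(2σ)   (ε cancels).
T⁴ = 514/(2·5.67×10⁻⁸) = 4.533×10⁹ K⁴.
T = (4.533×10⁹)^(1/4).

T ≈ 259 K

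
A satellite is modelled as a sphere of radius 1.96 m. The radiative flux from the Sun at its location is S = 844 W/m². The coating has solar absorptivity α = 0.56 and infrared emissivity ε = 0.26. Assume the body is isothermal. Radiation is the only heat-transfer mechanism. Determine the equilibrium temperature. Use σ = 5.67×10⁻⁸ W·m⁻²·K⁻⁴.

T ≈ 299 K

At equilibrium, absorbed power = emitted power.
Absorbing cross-section = πr² = 12.07 m²; emitting surface = 4πr² = 48.27 m² (ratio 4).
αS·A_cross = εσ·A_surf·T⁴  ⇒  T⁴ = αS/(ε·4σ).
T⁴ = 0.560·844/(0.26·4·5.67×10⁻⁸) = 8.015×10⁹ K⁴.
T = (8.015×10⁹)^(1/4).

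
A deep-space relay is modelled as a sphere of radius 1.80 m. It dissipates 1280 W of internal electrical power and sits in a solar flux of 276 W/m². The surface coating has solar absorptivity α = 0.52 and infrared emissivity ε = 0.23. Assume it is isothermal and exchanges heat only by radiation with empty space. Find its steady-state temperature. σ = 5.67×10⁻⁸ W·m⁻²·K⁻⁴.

T ≈ 268 K

At steady state, absorbed solar power + internal power = radiated power.
Absorbed: α·S·A_cross = 0.52·276·10.18 = 1461 W (cross-section πr²).
Total input = 1461 + 1280 = 2741 W.
Radiated: εσ·A_surf·T⁴ with A_surf = 4πr² = 40.72 m².
T⁴ = 2741/(0.23·5.67×10⁻⁸·40.72) = 5.162×10⁹ K⁴.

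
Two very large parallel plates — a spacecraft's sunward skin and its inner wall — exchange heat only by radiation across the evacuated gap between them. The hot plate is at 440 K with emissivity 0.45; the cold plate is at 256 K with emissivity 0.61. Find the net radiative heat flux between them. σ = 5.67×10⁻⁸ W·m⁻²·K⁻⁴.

q ≈ 658 W/m²

For two infinite grey parallel plates, q = σ(T₁⁴ − T₂⁴)/(1/ε₁ + 1/ε₂ − 1).
T₁⁴ − T₂⁴ = 3.748×10¹⁰ − 4.295×10⁹ = 3.319×10¹⁰ K⁴.
1/ε₁ + 1/ε₂ − 1 = 2.222 + 1.639 − 1 = 2.862.
q = 5.67×10⁻⁸ × 3.319×10¹⁰ / 2.862.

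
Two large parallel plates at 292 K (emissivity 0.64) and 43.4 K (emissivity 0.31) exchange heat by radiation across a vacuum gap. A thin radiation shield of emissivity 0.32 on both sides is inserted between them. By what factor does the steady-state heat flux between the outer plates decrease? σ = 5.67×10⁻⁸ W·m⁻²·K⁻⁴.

factor ≈ 2.39

Without shield: q₀ = σΔ(T⁴)/(1/ε₁+1/ε₂−1) with denominator 3.788.
With shield the two gaps are in series; the resistances add: (1/ε₁+1/ε_s−1)+(1/ε_s+1/ε₂−1) = 3.688+5.351 = 9.038.
Heat-flux ratio q₀/q = 9.038/3.788.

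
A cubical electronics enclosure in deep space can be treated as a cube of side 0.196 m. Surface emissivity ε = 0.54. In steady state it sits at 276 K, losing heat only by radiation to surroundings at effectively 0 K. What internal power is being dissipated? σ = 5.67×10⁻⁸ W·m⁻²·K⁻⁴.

Steady state: P = εσA T⁴.
A = 6L² = 0.2305 m²; T⁴ = (276)⁴ = 5.803×10⁹ K⁴.
P = 0.54 × 5.67×10⁻⁸ × 0.2305 × 5.803×10⁹.

P ≈ 41.0 W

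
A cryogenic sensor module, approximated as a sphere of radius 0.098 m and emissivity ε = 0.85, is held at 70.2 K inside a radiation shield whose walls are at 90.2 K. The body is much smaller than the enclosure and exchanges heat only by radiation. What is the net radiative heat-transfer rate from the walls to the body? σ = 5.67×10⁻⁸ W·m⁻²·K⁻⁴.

P_net ≈ 0.244 W

For a small grey body in a large enclosure: P_net = εσA(T_body⁴ − T_wall⁴).
A = 4πr² = 0.1207 m²; T_body⁴ − T_wall⁴ = 2.429×10⁷ − 6.620×10⁷ = -4.191×10⁷ K⁴.
|P_net| = 0.85·5.67×10⁻⁸·0.1207·4.191×10⁷.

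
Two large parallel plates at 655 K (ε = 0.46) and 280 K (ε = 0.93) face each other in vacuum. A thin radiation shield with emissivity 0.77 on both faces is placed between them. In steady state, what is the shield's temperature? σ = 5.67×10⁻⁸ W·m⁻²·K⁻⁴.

T_s ≈ 514 K

In steady state the net flux on the hot side equals that on the cold side.
σ(T₁⁴−T_s⁴)/D₁ = σ(T_s⁴−T₂⁴)/D₂, with D₁ = 1/ε₁+1/ε_s−1 = 2.473, D₂ = 1/ε_s+1/ε₂−1 = 1.374.
Solve for T_s⁴: T_s⁴ = (D₂·T₁⁴ + D₁·T₂⁴)/(D₁+D₂) = 6.970×10¹⁰ K⁴.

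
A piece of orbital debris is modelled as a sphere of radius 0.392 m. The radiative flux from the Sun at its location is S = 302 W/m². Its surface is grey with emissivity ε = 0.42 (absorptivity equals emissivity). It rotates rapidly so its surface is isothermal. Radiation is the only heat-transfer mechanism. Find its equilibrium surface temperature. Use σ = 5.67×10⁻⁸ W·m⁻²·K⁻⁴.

T ≈ 191 K

At equilibrium, absorbed power = emitted power.
Absorbing cross-section = πr² = 0.4827 m²; emitting surface = 4πr² = 1.931 m² (ratio 4).
εS·A_cross = εσ·A_surf·T⁴  ⇒  T⁴ = S/(4σ)   (ε cancels).
T⁴ = 302/(4·5.67×10⁻⁸) = 1.332×10⁹ K⁴.
T = (1.332×10⁹)^(1/4).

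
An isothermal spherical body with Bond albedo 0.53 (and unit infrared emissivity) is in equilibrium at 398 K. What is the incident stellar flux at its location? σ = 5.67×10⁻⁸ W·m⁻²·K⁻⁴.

(1−a)S·πr² = σ·4πr²·T⁴ ⇒ S = 4σT⁴/(1−a).
S = 4·5.67×10⁻⁸·2.509×10¹⁰/0.470.

S ≈ 12100 W/m²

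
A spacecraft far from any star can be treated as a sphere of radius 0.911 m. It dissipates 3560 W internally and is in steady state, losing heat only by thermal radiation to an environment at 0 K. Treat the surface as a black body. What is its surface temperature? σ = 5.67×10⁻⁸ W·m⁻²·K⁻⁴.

T ≈ 279 K

Steady state: internal power = radiated power, P = εσA T⁴.
Radiating area A = 4πr² = 10.43 m².
T⁴ = P/(εσA) = 3560/(1.0·5.67×10⁻⁸·10.43) = 6.020×10⁹ K⁴.
T = (6.020×10⁹)^(1/4).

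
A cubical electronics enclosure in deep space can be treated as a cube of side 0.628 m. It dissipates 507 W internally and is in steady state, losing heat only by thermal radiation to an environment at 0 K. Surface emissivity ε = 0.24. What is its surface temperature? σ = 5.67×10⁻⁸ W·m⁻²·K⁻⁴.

Steady state: internal power = radiated power, P = εσA T⁴.
Radiating area A = 6L² = 2.366 m².
T⁴ = P/(εσA) = 507/(0.24·5.67×10⁻⁸·2.366) = 1.575×10¹⁰ K⁴.
T = (1.575×10¹⁰)^(1/4).

T ≈ 354 K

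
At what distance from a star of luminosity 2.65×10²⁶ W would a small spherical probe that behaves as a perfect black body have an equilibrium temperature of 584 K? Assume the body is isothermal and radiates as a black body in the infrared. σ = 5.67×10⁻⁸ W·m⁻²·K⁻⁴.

For an isothermal black-emitting sphere, (1−a)S·πr² = σ·4πr²·T⁴ ⇒ S = 4σT⁴/(1−a).
S = 4·5.67×10⁻⁸·(584)⁴/1.00 = 26380 W/m².
Flux falls as S = L/(4πd²), so d = √(L/(4πS)) = √(2.65×10²⁶/(4π·26380)).

d ≈ 2.83×10¹⁰ m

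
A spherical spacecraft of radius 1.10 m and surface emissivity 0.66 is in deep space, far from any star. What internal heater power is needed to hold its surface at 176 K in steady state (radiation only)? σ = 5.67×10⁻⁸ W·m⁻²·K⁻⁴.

P = εσ·4πr²·T⁴.
4πr² = 15.21 m²; T⁴ = 9.595×10⁸ K⁴.
P = 0.66·5.67×10⁻⁸·15.21·9.595×10⁸.

P ≈ 546 W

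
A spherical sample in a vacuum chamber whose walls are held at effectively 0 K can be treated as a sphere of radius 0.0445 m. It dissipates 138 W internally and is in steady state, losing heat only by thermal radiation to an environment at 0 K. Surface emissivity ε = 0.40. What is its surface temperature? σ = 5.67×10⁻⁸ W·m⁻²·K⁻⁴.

T ≈ 703 K

Steady state: internal power = radiated power, P = εσA T⁴.
Radiating area A = 4πr² = 0.02488 m².
T⁴ = P/(εσA) = 138/(0.40·5.67×10⁻⁸·0.02488) = 2.445×10¹¹ K⁴.
T = (2.445×10¹¹)^(1/4).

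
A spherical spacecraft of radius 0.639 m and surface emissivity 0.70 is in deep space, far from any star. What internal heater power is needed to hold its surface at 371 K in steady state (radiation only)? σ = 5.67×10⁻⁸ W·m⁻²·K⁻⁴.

P ≈ 3860 W

P = εσ·4πr²·T⁴.
4πr² = 5.131 m²; T⁴ = 1.895×10¹⁰ K⁴.
P = 0.70·5.67×10⁻⁸·5.131·1.895×10¹⁰.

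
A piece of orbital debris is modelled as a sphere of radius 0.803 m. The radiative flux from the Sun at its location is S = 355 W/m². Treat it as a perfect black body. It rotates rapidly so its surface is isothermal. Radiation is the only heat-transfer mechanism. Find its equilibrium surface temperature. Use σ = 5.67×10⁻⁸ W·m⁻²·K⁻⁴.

T ≈ 199 K

At equilibrium, absorbed power = emitted power.
Absorbing cross-section = πr² = 2.026 m²; emitting surface = 4πr² = 8.103 m² (ratio 4).
S·A_cross = εσ·A_surf·T⁴  ⇒  T⁴ = S/(4σ).
T⁴ = 1.00·355/(4·5.67×10⁻⁸) = 1.565×10⁹ K⁴.
T = (1.565×10⁹)^(1/4).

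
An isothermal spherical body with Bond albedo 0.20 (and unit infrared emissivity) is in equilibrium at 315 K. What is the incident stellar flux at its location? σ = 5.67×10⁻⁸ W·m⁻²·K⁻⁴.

S ≈ 2790 W/m²

(1−a)S·πr² = σ·4πr²·T⁴ ⇒ S = 4σT⁴/(1−a).
S = 4·5.67×10⁻⁸·9.846×10⁹/0.800.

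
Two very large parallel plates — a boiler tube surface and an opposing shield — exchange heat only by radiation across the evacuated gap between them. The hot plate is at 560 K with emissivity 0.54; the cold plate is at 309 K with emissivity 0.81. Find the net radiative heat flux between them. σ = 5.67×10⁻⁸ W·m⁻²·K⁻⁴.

For two infinite grey parallel plates, q = σ(T₁⁴ − T₂⁴)/(1/ε₁ + 1/ε₂ − 1).
T₁⁴ − T₂⁴ = 9.834×10¹⁰ − 9.117×10⁹ = 8.923×10¹⁰ K⁴.
1/ε₁ + 1/ε₂ − 1 = 1.852 + 1.235 − 1 = 2.086.
q = 5.67×10⁻⁸ × 8.923×10¹⁰ / 2.086.

q ≈ 2420 W/m²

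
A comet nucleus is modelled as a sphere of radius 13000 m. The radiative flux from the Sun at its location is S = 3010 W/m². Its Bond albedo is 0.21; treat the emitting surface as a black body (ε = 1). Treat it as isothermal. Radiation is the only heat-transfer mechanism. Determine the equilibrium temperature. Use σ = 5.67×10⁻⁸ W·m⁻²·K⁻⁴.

T ≈ 320 K

At equilibrium, absorbed power = emitted power.
Absorbing cross-section = πr² = 5.309×10⁸ m²; emitting surface = 4πr² = 2.124×10⁹ m² (ratio 4).
(1−a)S·A_cross = εσ·A_surf·T⁴  ⇒  T⁴ = (1−a)S/(4σ).
T⁴ = 0.790·3010/(4·5.67×10⁻⁸) = 1.048×10¹⁰ K⁴.
T = (1.048×10¹⁰)^(1/4).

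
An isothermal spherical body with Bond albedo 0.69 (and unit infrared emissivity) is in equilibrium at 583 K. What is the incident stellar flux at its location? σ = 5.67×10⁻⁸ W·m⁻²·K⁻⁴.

(1−a)S·πr² = σ·4πr²·T⁴ ⇒ S = 4σT⁴/(1−a).
S = 4·5.67×10⁻⁸·1.155×10¹¹/0.310.

S ≈ 84500 W/m²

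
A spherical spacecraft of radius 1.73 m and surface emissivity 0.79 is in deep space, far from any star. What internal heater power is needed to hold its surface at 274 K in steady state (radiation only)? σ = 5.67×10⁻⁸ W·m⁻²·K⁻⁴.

P = εσ·4πr²·T⁴.
4πr² = 37.61 m²; T⁴ = 5.636×10⁹ K⁴.
P = 0.79·5.67×10⁻⁸·37.61·5.636×10⁹.

P ≈ 9500 W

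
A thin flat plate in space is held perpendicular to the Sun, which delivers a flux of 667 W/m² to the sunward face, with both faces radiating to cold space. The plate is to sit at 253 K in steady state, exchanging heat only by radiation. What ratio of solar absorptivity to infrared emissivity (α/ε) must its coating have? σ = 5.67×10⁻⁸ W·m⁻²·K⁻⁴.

Balance: αS·A = εσ·2A·T⁴ ⇒ α/ε = 2σT⁴/S.
α/ε = 2·5.67×10⁻⁸·(253)⁴/667 = 2·5.67×10⁻⁸·4.097×10⁹/667.

α/ε ≈ 0.697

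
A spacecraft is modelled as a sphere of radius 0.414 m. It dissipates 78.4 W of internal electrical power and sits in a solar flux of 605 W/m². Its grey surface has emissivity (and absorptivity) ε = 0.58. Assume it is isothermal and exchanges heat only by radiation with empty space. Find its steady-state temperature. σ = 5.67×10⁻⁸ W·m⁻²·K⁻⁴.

At steady state, absorbed solar power + internal power = radiated power.
Absorbed: α·S·A_cross = 0.58·605·0.5385 = 188.9 W (cross-section πr²).
Total input = 188.9 + 78.4 = 267.3 W.
Radiated: εσ·A_surf·T⁴ with A_surf = 4πr² = 2.154 m².
T⁴ = 267.3/(0.58·5.67×10⁻⁸·2.154) = 3.774×10⁹ K⁴.

T ≈ 248 K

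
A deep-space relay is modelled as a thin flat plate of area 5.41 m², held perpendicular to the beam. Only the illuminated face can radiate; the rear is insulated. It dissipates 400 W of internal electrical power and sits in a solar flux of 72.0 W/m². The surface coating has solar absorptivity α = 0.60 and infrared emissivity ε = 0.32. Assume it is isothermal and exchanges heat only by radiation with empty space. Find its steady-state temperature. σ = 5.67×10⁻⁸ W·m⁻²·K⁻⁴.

T ≈ 283 K

At steady state, absorbed solar power + internal power = radiated power.
Absorbed: α·S·A_cross = 0.60·72.0·5.410 = 233.7 W (cross-section A).
Total input = 233.7 + 400 = 633.7 W.
Radiated: εσ·A_surf·T⁴ with A_surf = A = 5.410 m².
T⁴ = 633.7/(0.32·5.67×10⁻⁸·5.410) = 6.456×10⁹ K⁴.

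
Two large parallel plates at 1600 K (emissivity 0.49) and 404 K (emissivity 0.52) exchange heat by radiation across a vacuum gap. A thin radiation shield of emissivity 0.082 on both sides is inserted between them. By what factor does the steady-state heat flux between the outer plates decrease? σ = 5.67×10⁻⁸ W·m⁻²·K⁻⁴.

factor ≈ 8.89

Without shield: q₀ = σΔ(T⁴)/(1/ε₁+1/ε₂−1) with denominator 2.964.
With shield the two gaps are in series; the resistances add: (1/ε₁+1/ε_s−1)+(1/ε_s+1/ε₂−1) = 13.24+13.12 = 26.35.
Heat-flux ratio q₀/q = 26.35/2.964.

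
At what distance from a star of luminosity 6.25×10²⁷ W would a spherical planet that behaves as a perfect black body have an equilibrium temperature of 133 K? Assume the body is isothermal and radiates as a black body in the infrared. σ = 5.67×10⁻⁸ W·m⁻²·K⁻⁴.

d ≈ 2.65×10¹² m

For an isothermal black-emitting sphere, (1−a)S·πr² = σ·4πr²·T⁴ ⇒ S = 4σT⁴/(1−a).
S = 4·5.67×10⁻⁸·(133)⁴/1.00 = 70.97 W/m².
Flux falls as S = L/(4πd²), so d = √(L/(4πS)) = √(6.25×10²⁷/(4π·70.97)).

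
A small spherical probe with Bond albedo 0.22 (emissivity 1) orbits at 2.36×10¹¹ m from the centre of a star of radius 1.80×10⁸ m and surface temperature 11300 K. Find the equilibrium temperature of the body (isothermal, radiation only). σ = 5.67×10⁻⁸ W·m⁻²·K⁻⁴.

T ≈ 207 K

The star's surface emits σT_*⁴; at distance d the flux is S = σT_*⁴(R_*/d)².
S = 5.67×10⁻⁸·(11300)⁴·(1.80×10⁸/2.36×10¹¹)² = 537.8 W/m².
For an isothermal sphere T⁴ = (1−a)S/(4σ) = 1.850×10⁹ K⁴.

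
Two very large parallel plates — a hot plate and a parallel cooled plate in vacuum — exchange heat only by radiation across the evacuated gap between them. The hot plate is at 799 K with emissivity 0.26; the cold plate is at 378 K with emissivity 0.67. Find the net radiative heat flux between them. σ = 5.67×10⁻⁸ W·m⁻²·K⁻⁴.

For two infinite grey parallel plates, q = σ(T₁⁴ − T₂⁴)/(1/ε₁ + 1/ε₂ − 1).
T₁⁴ − T₂⁴ = 4.076×10¹¹ − 2.042×10¹⁰ = 3.871×10¹¹ K⁴.
1/ε₁ + 1/ε₂ − 1 = 3.846 + 1.493 − 1 = 4.339.
q = 5.67×10⁻⁸ × 3.871×10¹¹ / 4.339.

q ≈ 5060 W/m²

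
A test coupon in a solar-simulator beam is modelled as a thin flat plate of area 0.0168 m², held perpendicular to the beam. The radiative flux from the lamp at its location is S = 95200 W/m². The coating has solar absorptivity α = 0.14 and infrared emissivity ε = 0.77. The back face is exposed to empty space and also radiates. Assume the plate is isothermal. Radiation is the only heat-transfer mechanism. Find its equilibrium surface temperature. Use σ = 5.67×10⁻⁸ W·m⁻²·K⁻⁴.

T ≈ 625 K

At equilibrium, absorbed power = emitted power.
Absorbing cross-section = A = 0.01680 m²; emitting surface = 2A = 0.03360 m² (ratio 2).
αS·A_cross = εσ·A_surf·T⁴  ⇒  T⁴ = αS/(ε·2σ).
T⁴ = 0.140·95200/(0.77·2·5.67×10⁻⁸) = 1.526×10¹¹ K⁴.
T = (1.526×10¹¹)^(1/4).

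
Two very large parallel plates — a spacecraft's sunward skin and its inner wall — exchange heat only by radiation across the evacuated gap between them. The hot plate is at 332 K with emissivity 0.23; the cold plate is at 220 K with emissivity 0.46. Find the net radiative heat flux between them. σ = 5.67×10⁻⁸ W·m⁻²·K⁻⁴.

q ≈ 101 W/m²

For two infinite grey parallel plates, q = σ(T₁⁴ − T₂⁴)/(1/ε₁ + 1/ε₂ − 1).
T₁⁴ − T₂⁴ = 1.215×10¹⁰ − 2.343×10⁹ = 9.807×10⁹ K⁴.
1/ε₁ + 1/ε₂ − 1 = 4.348 + 2.174 − 1 = 5.522.
q = 5.67×10⁻⁸ × 9.807×10⁹ / 5.522.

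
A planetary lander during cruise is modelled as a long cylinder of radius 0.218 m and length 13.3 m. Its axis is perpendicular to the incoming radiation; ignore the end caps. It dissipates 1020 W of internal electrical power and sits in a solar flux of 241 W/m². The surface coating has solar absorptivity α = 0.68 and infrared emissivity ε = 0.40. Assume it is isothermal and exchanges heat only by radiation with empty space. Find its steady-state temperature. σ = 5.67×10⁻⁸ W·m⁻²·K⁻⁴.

At steady state, absorbed solar power + internal power = radiated power.
Absorbed: α·S·A_cross = 0.68·241·5.799 = 950.3 W (cross-section 2rL).
Total input = 950.3 + 1020 = 1970 W.
Radiated: εσ·A_surf·T⁴ with A_surf = 2πrL = 18.22 m².
T⁴ = 1970/(0.40·5.67×10⁻⁸·18.22) = 4.769×10⁹ K⁴.

T ≈ 263 K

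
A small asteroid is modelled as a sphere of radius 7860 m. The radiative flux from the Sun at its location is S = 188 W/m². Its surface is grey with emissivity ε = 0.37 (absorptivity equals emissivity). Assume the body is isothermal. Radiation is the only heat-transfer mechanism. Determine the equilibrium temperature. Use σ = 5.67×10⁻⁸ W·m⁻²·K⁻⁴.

At equilibrium, absorbed power = emitted power.
Absorbing cross-section = πr² = 1.941×10⁸ m²; emitting surface = 4πr² = 7.763×10⁸ m² (ratio 4).
εS·A_cross = εσ·A_surf·T⁴  ⇒  T⁴ = S/(4σ)   (ε cancels).
T⁴ = 188/(4·5.67×10⁻⁸) = 8.289×10⁸ K⁴.
T = (8.289×10⁸)^(1/4).

T ≈ 170 K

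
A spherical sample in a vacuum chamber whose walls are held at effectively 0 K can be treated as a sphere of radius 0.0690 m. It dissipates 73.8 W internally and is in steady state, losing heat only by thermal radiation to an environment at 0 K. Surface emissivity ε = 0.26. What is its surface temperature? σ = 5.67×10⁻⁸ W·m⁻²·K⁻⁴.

Steady state: internal power = radiated power, P = εσA T⁴.
Radiating area A = 4πr² = 0.05983 m².
T⁴ = P/(εσA) = 73.8/(0.26·5.67×10⁻⁸·0.05983) = 8.367×10¹⁰ K⁴.
T = (8.367×10¹⁰)^(1/4).

T ≈ 538 K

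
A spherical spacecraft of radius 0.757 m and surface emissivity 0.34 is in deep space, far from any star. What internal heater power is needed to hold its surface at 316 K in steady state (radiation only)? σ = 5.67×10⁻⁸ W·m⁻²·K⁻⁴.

P ≈ 1380 W

P = εσ·4πr²·T⁴.
4πr² = 7.201 m²; T⁴ = 9.971×10⁹ K⁴.
P = 0.34·5.67×10⁻⁸·7.201·9.971×10⁹.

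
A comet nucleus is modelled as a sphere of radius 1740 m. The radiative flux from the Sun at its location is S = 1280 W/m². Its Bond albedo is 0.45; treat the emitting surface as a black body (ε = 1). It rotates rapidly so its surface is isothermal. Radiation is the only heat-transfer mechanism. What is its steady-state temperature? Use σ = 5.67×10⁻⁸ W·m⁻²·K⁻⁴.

T ≈ 236 K

At equilibrium, absorbed power = emitted power.
Absorbing cross-section = πr² = 9.511×10⁶ m²; emitting surface = 4πr² = 3.805×10⁷ m² (ratio 4).
(1−a)S·A_cross = εσ·A_surf·T⁴  ⇒  T⁴ = (1−a)S/(4σ).
T⁴ = 0.550·1280/(4·5.67×10⁻⁸) = 3.104×10⁹ K⁴.
T = (3.104×10⁹)^(1/4).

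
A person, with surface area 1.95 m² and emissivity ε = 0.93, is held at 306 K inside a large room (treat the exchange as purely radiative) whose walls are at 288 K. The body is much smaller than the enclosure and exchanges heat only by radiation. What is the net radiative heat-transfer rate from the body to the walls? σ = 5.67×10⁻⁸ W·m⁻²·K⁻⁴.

P_net ≈ 194 W

For a small grey body in a large enclosure: P_net = εσA(T_body⁴ − T_wall⁴).
A = 1.95 m²; T_body⁴ − T_wall⁴ = 8.768×10⁹ − 6.880×10⁹ = 1.888×10⁹ K⁴.
|P_net| = 0.93·5.67×10⁻⁸·1.950·1.888×10⁹.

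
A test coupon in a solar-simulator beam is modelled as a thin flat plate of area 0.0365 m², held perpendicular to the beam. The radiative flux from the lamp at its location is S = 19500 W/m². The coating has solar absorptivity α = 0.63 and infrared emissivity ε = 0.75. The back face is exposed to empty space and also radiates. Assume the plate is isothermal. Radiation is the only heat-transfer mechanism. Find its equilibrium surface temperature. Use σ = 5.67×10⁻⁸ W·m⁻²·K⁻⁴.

T ≈ 616 K

At equilibrium, absorbed power = emitted power.
Absorbing cross-section = A = 0.03650 m²; emitting surface = 2A = 0.07300 m² (ratio 2).
αS·A_cross = εσ·A_surf·T⁴  ⇒  T⁴ = αS/(ε·2σ).
T⁴ = 0.630·19500/(0.75·2·5.67×10⁻⁸) = 1.444×10¹¹ K⁴.
T = (1.444×10¹¹)^(1/4).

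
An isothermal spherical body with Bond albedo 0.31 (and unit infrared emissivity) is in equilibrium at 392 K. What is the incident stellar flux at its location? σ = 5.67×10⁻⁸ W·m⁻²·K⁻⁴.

S ≈ 7760 W/m²

(1−a)S·πr² = σ·4πr²·T⁴ ⇒ S = 4σT⁴/(1−a).
S = 4·5.67×10⁻⁸·2.361×10¹⁰/0.690.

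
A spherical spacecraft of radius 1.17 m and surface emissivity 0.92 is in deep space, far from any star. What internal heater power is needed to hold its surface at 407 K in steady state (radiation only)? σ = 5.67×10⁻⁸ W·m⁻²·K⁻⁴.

P = εσ·4πr²·T⁴.
4πr² = 17.20 m²; T⁴ = 2.744×10¹⁰ K⁴.
P = 0.92·5.67×10⁻⁸·17.20·2.744×10¹⁰.

P ≈ 24600 W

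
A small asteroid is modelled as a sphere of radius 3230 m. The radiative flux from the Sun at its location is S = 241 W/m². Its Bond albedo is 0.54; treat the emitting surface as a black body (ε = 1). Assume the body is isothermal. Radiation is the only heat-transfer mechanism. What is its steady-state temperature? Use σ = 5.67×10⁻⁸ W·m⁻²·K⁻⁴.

T ≈ 149 K

At equilibrium, absorbed power = emitted power.
Absorbing cross-section = πr² = 3.278×10⁷ m²; emitting surface = 4πr² = 1.311×10⁸ m² (ratio 4).
(1−a)S·A_cross = εσ·A_surf·T⁴  ⇒  T⁴ = (1−a)S/(4σ).
T⁴ = 0.460·241/(4·5.67×10⁻⁸) = 4.888×10⁸ K⁴.
T = (4.888×10⁸)^(1/4).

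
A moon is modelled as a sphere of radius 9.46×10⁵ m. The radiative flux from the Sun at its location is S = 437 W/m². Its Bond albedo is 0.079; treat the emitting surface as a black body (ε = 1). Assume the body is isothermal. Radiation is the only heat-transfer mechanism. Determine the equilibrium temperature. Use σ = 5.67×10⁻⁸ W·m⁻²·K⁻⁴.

T ≈ 205 K

At equilibrium, absorbed power = emitted power.
Absorbing cross-section = πr² = 2.811×10¹² m²; emitting surface = 4πr² = 1.125×10¹³ m² (ratio 4).
(1−a)S·A_cross = εσ·A_surf·T⁴  ⇒  T⁴ = (1−a)S/(4σ).
T⁴ = 0.921·437/(4·5.67×10⁻⁸) = 1.775×10⁹ K⁴.
T = (1.775×10⁹)^(1/4).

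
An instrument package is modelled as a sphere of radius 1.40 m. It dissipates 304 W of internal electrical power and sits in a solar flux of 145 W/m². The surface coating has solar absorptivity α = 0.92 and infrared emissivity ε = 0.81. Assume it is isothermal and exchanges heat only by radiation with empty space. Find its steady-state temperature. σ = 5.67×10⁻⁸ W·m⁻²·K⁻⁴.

T ≈ 178 K

At steady state, absorbed solar power + internal power = radiated power.
Absorbed: α·S·A_cross = 0.92·145·6.158 = 821.4 W (cross-section πr²).
Total input = 821.4 + 304 = 1125 W.
Radiated: εσ·A_surf·T⁴ with A_surf = 4πr² = 24.63 m².
T⁴ = 1125/(0.81·5.67×10⁻⁸·24.63) = 9.949×10⁸ K⁴.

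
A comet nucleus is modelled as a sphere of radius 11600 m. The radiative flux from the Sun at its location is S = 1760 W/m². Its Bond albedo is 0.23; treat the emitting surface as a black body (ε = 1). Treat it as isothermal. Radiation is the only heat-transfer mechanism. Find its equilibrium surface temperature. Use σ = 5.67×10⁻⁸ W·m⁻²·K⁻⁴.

At equilibrium, absorbed power = emitted power.
Absorbing cross-section = πr² = 4.227×10⁸ m²; emitting surface = 4πr² = 1.691×10⁹ m² (ratio 4).
(1−a)S·A_cross = εσ·A_surf·T⁴  ⇒  T⁴ = (1−a)S/(4σ).
T⁴ = 0.770·1760/(4·5.67×10⁻⁸) = 5.975×10⁹ K⁴.
T = (5.975×10⁹)^(1/4).

T ≈ 278 K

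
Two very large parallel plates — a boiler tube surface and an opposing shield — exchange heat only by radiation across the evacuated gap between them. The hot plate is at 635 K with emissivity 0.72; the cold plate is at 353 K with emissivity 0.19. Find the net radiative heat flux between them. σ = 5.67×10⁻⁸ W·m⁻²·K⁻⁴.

q ≈ 1480 W/m²

For two infinite grey parallel plates, q = σ(T₁⁴ − T₂⁴)/(1/ε₁ + 1/ε₂ − 1).
T₁⁴ − T₂⁴ = 1.626×10¹¹ − 1.553×10¹⁰ = 1.471×10¹¹ K⁴.
1/ε₁ + 1/ε₂ − 1 = 1.389 + 5.263 − 1 = 5.652.
q = 5.67×10⁻⁸ × 1.471×10¹¹ / 5.652.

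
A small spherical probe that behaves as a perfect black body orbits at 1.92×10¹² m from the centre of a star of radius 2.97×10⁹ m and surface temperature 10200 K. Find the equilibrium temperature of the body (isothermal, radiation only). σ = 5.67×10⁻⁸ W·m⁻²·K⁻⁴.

T ≈ 284 K

The star's surface emits σT_*⁴; at distance d the flux is S = σT_*⁴(R_*/d)².
S = 5.67×10⁻⁸·(10200)⁴·(2.97×10⁹/1.92×10¹²)² = 1469 W/m².
For an isothermal sphere T⁴ = (1−a)S/(4σ) = 6.475×10⁹ K⁴.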